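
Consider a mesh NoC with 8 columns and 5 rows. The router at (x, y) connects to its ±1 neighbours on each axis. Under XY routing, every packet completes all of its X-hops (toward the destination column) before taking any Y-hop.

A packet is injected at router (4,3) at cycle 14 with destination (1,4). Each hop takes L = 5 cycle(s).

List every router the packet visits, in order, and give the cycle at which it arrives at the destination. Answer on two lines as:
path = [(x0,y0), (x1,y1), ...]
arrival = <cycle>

path = [(4,3), (3,3), (2,3), (1,3), (1,4)]
arrival = 34

[0] x=4 y=3 t=14
[1] x=3 y=3 t=19 →W
[2] x=2 y=3 t=24 →W
[3] x=1 y=3 t=29 →W
[4] x=1 y=4 t=34 →N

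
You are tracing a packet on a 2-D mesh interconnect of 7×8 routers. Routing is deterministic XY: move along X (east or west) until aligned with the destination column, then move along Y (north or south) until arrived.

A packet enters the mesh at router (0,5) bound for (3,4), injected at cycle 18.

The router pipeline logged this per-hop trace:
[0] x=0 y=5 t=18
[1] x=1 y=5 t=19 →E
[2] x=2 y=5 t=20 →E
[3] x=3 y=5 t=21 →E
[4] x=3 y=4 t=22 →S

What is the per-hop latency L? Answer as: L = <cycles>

L = 1

cyc[1] − cyc[0] = 19 − 18 = 1.
That increment is L by definition: L = 1.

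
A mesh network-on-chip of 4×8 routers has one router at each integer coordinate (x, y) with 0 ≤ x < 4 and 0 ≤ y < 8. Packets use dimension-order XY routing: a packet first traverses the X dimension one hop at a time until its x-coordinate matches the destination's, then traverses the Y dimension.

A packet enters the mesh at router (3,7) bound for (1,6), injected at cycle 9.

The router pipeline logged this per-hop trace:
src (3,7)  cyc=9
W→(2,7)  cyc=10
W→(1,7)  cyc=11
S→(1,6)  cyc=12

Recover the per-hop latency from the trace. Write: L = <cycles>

Δcyc across hop 0→1: 10 − 9 = 1.
Per-hop latency L = Δcyc = 1.

L = 1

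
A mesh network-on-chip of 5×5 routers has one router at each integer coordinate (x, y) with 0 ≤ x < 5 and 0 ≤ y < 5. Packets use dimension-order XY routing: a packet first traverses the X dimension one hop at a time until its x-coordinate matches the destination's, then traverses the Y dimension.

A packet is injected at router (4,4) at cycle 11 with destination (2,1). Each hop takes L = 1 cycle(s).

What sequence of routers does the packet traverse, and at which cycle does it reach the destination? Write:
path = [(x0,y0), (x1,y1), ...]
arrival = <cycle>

path = [(4,4), (3,4), (2,4), (2,3), (2,2), (2,1)]
arrival = 16

  0. router=(4,4) cycle=11 (inject)
  1. router=(3,4) cycle=12 dir=W
  2. router=(2,4) cycle=13 dir=W
  3. router=(2,3) cycle=14 dir=S
  4. router=(2,2) cycle=15 dir=S
  5. router=(2,1) cycle=16 dir=S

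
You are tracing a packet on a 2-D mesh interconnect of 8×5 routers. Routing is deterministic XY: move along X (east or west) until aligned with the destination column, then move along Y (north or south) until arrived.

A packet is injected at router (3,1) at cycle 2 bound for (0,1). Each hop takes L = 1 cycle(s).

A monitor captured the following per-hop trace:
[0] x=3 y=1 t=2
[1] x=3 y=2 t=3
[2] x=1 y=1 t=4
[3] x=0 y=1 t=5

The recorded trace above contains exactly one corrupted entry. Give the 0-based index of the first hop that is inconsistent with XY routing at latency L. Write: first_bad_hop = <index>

first_bad_hop = 1

check 1→ d=(0,1) cyc+1: BAD: Y-move but x=3≠0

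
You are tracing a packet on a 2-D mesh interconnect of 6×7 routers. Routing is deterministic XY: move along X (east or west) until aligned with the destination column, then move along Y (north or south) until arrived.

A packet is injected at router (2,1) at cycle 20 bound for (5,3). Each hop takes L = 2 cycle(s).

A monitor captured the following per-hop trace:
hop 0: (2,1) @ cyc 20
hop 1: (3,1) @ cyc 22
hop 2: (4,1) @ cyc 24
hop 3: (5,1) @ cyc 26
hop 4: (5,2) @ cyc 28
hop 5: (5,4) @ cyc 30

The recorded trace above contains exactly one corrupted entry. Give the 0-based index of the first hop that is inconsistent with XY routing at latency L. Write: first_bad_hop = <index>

[1] (+1,+0) / 2c ⇒ ok
[2] (+1,+0) / 2c ⇒ ok
[3] (+1,+0) / 2c ⇒ ok
[4] (+0,+1) / 2c ⇒ ok
[5] (+0,+2) / 2c ⇒ BAD: non-unit step

first_bad_hop = 5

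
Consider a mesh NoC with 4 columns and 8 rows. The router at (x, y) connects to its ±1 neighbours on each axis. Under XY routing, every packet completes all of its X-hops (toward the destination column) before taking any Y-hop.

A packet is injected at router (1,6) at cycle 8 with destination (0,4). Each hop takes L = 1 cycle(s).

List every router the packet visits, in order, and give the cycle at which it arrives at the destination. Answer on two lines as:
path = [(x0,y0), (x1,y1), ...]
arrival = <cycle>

path = [(1,6), (0,6), (0,5), (0,4)]
arrival = 11

  0. router=(1,6) cycle=8 (inject)
  1. router=(0,6) cycle=9 dir=W
  2. router=(0,5) cycle=10 dir=S
  3. router=(0,4) cycle=11 dir=S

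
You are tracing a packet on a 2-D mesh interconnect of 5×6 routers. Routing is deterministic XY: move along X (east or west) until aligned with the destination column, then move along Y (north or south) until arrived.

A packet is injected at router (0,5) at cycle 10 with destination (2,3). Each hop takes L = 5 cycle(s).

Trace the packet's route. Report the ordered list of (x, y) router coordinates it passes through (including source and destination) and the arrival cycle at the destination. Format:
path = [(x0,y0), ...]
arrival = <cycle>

  0. router=(0,5) cycle=10 (inject)
  1. router=(1,5) cycle=15 dir=E
  2. router=(2,5) cycle=20 dir=E
  3. router=(2,4) cycle=25 dir=S
  4. router=(2,3) cycle=30 dir=S

path = [(0,5), (1,5), (2,5), (2,4), (2,3)]
arrival = 30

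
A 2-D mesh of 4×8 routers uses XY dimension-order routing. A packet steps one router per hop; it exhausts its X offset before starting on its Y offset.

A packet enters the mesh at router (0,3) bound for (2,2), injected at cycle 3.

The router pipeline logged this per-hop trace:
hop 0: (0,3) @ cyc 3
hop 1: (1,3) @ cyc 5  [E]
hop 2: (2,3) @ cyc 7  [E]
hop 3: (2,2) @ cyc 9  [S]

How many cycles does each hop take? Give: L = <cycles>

From hop 0 (3) to hop 1 (5): +2 cycles.
Per-hop latency L = Δcyc = 2.

L = 2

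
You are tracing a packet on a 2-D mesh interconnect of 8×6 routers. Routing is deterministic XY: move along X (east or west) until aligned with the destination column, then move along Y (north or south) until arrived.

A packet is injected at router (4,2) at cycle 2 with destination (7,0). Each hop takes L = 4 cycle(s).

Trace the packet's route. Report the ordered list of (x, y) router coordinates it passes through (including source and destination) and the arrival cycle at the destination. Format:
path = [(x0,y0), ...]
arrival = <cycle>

path = [(4,2), (5,2), (6,2), (7,2), (7,1), (7,0)]
arrival = 22

hop 0: (4,2) @ cyc 2
hop 1: (5,2) @ cyc 6  [E]
hop 2: (6,2) @ cyc 10  [E]
hop 3: (7,2) @ cyc 14  [E]
hop 4: (7,1) @ cyc 18  [S]
hop 5: (7,0) @ cyc 22  [S]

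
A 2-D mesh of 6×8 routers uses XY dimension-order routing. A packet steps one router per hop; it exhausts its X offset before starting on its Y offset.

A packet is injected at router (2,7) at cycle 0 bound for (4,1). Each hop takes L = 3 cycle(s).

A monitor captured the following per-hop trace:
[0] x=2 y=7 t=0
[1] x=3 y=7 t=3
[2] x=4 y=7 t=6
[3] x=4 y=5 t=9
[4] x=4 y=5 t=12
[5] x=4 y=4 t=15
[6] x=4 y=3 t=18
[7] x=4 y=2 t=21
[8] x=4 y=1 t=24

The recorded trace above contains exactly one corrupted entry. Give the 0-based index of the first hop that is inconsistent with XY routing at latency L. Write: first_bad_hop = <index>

  1: Δx=+1 Δy=+0 Δt=3 [ok]
  2: Δx=+1 Δy=+0 Δt=3 [ok]
  3: Δx=+0 Δy=-2 Δt=3 [BAD: non-unit step]

first_bad_hop = 3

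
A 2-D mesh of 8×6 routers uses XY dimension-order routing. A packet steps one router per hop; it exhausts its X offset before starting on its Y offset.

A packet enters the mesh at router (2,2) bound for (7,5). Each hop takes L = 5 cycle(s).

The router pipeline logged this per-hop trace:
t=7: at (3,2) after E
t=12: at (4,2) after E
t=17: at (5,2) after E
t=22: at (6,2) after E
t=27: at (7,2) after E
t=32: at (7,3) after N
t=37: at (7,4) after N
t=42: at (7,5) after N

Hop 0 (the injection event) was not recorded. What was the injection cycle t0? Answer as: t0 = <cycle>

Hop 1 reached at cycle 7; hop k is at t0 + k·L.
So t0 = 7 − 1·5 = 2.

t0 = 2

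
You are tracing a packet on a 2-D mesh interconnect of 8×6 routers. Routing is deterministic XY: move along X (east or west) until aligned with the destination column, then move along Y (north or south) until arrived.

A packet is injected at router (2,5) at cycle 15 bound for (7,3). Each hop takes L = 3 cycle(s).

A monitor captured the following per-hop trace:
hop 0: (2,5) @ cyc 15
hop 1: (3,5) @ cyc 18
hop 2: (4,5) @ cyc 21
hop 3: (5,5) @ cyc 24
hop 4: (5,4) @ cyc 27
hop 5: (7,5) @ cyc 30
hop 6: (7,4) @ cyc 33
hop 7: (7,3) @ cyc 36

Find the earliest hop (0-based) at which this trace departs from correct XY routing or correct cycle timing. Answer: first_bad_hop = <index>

first_bad_hop = 4

hop 1: step (+1,+0), +3 cyc — ok
hop 2: step (+1,+0), +3 cyc — ok
hop 3: step (+1,+0), +3 cyc — ok
hop 4: step (+0,-1), +3 cyc — BAD: Y-move but x=5≠7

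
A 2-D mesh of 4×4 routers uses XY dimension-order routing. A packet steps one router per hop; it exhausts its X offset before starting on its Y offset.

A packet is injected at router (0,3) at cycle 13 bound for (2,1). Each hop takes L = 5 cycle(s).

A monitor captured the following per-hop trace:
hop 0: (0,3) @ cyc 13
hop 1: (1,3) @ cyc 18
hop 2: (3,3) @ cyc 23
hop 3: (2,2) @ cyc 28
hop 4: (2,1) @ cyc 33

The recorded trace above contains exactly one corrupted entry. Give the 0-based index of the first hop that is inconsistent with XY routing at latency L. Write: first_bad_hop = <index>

  1: Δx=+1 Δy=+0 Δt=5 [ok]
  2: Δx=+2 Δy=+0 Δt=5 [BAD: non-unit step]

first_bad_hop = 2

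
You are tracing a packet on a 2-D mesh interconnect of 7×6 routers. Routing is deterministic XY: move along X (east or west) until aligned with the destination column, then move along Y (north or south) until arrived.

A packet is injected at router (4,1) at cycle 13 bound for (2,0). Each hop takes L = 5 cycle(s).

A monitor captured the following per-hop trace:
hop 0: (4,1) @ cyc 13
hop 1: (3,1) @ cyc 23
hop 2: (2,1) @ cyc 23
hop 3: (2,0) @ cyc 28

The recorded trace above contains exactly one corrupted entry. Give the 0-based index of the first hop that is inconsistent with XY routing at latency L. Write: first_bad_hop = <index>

first_bad_hop = 1

[1] (-1,+0) / 10c ⇒ BAD: Δcyc=10≠L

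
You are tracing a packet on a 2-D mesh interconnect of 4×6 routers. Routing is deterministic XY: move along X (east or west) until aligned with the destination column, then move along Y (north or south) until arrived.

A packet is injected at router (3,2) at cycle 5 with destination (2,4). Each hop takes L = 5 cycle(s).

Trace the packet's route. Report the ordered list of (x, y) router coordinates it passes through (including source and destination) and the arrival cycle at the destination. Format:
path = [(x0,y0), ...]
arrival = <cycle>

path = [(3,2), (2,2), (2,3), (2,4)]
arrival = 20

[0] x=3 y=2 t=5
[1] x=2 y=2 t=10 →W
[2] x=2 y=3 t=15 →N
[3] x=2 y=4 t=20 →N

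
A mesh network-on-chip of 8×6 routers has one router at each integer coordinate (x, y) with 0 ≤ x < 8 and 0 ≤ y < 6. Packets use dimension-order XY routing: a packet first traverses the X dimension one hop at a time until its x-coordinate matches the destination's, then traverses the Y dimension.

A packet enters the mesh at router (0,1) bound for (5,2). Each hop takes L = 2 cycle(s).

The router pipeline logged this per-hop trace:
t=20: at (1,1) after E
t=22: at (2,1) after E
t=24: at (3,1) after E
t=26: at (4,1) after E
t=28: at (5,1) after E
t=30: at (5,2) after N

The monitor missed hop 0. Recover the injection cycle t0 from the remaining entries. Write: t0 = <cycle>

Hop 1 reached at cycle 20; hop k is at t0 + k·L.
t0 = cyc[1] − L = 20 − 2 = 18.

t0 = 18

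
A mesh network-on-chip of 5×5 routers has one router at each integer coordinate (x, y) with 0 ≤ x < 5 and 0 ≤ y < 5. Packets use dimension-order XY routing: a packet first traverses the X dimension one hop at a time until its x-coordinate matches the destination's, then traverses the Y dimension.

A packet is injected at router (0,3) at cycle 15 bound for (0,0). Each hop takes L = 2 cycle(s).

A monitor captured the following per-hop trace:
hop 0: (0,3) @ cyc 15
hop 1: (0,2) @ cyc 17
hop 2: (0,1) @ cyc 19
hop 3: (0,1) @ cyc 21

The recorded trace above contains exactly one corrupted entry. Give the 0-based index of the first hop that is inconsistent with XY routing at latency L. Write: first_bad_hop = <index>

first_bad_hop = 3

hop 1: step (+0,-1), +2 cyc — ok
hop 2: step (+0,-1), +2 cyc — ok
hop 3: step (+0,+0), +2 cyc — BAD: non-unit step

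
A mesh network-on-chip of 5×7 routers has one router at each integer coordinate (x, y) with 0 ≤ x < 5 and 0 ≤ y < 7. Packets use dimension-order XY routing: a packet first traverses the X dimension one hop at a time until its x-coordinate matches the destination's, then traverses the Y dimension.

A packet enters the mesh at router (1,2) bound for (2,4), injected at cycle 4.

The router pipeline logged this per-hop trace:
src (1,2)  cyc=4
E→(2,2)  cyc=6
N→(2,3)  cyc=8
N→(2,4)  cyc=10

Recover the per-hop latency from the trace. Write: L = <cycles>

Between hops 0 and 1 the cycle counter advances 6 − 4 = 2.
Each hop adds L, hence L = 2.

L = 2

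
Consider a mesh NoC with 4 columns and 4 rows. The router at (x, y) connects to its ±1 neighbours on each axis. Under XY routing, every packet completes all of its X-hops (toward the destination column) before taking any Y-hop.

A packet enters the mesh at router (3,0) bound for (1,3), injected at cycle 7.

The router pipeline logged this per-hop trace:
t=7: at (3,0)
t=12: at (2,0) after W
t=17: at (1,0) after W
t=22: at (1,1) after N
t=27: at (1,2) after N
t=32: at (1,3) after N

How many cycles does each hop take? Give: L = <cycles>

L = 5

cyc[1] − cyc[0] = 12 − 7 = 5.
Per-hop latency L = Δcyc = 5.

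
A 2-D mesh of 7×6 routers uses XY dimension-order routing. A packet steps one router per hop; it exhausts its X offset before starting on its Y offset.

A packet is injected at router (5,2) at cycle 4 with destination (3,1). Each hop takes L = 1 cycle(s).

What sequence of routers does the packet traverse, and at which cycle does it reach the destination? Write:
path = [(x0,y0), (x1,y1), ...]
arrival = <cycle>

#0 — 5,2 | c4
#1 — 4,2 | c5 | W
#2 — 3,2 | c6 | W
#3 — 3,1 | c7 | S

path = [(5,2), (4,2), (3,2), (3,1)]
arrival = 7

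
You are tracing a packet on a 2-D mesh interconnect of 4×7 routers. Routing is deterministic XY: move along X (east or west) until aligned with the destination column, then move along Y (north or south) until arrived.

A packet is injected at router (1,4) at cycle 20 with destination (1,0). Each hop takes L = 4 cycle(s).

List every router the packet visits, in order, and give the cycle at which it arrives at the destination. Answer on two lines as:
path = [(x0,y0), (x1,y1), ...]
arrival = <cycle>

path = [(1,4), (1,3), (1,2), (1,1), (1,0)]
arrival = 36

[0] x=1 y=4 t=20
[1] x=1 y=3 t=24 →S
[2] x=1 y=2 t=28 →S
[3] x=1 y=1 t=32 →S
[4] x=1 y=0 t=36 →S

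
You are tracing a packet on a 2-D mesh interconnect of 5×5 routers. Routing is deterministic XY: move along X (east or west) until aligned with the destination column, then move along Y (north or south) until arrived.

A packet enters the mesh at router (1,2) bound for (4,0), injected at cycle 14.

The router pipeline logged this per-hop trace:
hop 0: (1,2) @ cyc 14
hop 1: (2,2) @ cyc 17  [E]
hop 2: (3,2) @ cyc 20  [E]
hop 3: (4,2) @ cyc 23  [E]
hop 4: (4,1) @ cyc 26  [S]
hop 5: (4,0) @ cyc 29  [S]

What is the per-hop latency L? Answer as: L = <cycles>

L = 3

cyc[1] − cyc[0] = 17 − 14 = 3.
That increment is L by definition: L = 3.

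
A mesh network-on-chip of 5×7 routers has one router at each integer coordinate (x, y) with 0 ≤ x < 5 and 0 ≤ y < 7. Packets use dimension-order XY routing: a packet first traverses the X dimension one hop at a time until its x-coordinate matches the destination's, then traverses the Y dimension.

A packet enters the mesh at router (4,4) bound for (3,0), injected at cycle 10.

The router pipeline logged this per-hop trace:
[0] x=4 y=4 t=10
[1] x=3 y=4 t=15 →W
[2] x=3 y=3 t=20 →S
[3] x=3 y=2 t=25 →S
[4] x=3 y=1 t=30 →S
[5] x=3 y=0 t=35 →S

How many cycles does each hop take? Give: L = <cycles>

L = 5

Between hops 0 and 1 the cycle counter advances 15 − 10 = 5.
Each hop adds L, hence L = 5.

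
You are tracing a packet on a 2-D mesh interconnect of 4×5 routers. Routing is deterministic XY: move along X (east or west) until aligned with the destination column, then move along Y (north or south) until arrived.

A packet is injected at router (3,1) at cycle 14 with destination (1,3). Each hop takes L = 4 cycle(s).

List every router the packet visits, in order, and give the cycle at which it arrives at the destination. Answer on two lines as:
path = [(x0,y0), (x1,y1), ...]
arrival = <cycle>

path = [(3,1), (2,1), (1,1), (1,2), (1,3)]
arrival = 30

  0. router=(3,1) cycle=14 (inject)
  1. router=(2,1) cycle=18 dir=W
  2. router=(1,1) cycle=22 dir=W
  3. router=(1,2) cycle=26 dir=N
  4. router=(1,3) cycle=30 dir=N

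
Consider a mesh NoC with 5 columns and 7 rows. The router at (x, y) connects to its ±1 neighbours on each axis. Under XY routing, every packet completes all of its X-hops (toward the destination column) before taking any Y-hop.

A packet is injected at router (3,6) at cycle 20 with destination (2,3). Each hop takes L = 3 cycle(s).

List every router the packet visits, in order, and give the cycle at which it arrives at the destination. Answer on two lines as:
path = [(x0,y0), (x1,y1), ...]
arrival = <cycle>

[0] x=3 y=6 t=20
[1] x=2 y=6 t=23 →W
[2] x=2 y=5 t=26 →S
[3] x=2 y=4 t=29 →S
[4] x=2 y=3 t=32 →S

path = [(3,6), (2,6), (2,5), (2,4), (2,3)]
arrival = 32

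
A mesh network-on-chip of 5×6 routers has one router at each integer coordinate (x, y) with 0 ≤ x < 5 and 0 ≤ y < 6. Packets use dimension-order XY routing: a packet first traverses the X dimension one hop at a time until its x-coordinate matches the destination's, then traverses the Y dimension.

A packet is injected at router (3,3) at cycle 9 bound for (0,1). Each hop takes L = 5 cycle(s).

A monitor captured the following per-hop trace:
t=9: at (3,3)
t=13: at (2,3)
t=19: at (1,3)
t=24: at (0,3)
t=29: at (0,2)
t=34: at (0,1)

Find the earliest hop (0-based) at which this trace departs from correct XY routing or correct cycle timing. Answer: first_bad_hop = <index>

check 1→ d=(-1,0) cyc+4: BAD: Δcyc=4≠L

first_bad_hop = 1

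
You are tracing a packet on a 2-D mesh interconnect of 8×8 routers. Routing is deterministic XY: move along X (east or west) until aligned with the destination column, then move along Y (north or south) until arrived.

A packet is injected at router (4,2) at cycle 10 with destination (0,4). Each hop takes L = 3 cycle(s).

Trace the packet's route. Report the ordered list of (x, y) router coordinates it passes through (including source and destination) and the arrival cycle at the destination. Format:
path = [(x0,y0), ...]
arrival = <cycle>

path = [(4,2), (3,2), (2,2), (1,2), (0,2), (0,3), (0,4)]
arrival = 28

[0] x=4 y=2 t=10
[1] x=3 y=2 t=13 →W
[2] x=2 y=2 t=16 →W
[3] x=1 y=2 t=19 →W
[4] x=0 y=2 t=22 →W
[5] x=0 y=3 t=25 →N
[6] x=0 y=4 t=28 →N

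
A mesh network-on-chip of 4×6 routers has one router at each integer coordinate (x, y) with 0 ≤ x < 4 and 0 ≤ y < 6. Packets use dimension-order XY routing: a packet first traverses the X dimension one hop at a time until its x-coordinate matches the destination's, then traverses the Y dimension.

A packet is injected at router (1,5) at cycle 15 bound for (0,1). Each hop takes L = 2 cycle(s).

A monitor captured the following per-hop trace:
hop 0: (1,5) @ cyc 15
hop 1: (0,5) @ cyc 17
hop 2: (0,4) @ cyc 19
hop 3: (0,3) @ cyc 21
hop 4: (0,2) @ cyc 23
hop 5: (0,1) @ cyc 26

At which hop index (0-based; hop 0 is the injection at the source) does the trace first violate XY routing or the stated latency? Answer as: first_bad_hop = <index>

first_bad_hop = 5

check 1→ d=(-1,0) cyc+2: ok
check 2→ d=(0,-1) cyc+2: ok
check 3→ d=(0,-1) cyc+2: ok
check 4→ d=(0,-1) cyc+2: ok
check 5→ d=(0,-1) cyc+3: BAD: Δcyc=3≠L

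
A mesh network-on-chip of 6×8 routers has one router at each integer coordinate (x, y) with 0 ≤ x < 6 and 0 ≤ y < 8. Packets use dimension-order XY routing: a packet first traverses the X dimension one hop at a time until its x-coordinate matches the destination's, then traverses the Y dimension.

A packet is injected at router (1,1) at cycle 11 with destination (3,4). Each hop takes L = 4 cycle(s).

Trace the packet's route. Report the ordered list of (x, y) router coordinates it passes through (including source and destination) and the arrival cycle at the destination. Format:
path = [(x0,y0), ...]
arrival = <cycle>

path = [(1,1), (2,1), (3,1), (3,2), (3,3), (3,4)]
arrival = 31

src (1,1)  cyc=11
E→(2,1)  cyc=15
E→(3,1)  cyc=19
N→(3,2)  cyc=23
N→(3,3)  cyc=27
N→(3,4)  cyc=31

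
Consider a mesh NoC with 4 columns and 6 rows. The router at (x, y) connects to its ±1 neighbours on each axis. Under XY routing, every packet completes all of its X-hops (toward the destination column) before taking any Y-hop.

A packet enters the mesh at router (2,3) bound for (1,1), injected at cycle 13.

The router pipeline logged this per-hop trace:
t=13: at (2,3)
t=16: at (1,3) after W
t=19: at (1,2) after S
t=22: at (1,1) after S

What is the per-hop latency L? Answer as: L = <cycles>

From hop 0 (13) to hop 1 (16): +3 cycles.
Each hop adds L, hence L = 3.

L = 3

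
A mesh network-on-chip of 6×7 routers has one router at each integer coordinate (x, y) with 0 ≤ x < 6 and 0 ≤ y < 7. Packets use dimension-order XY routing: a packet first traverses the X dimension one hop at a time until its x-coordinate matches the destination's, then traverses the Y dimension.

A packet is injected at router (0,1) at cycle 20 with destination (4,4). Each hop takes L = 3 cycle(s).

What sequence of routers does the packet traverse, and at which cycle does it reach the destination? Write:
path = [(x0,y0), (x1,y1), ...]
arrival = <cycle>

[0] x=0 y=1 t=20
[1] x=1 y=1 t=23 →E
[2] x=2 y=1 t=26 →E
[3] x=3 y=1 t=29 →E
[4] x=4 y=1 t=32 →E
[5] x=4 y=2 t=35 →N
[6] x=4 y=3 t=38 →N
[7] x=4 y=4 t=41 →N

path = [(0,1), (1,1), (2,1), (3,1), (4,1), (4,2), (4,3), (4,4)]
arrival = 41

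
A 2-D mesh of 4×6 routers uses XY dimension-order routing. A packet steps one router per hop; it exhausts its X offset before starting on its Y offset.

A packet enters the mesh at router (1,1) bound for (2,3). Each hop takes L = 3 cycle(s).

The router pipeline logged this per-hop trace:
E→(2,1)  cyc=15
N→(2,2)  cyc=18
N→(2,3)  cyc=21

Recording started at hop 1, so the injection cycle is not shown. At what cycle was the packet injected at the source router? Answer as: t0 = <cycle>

t0 = 12

At hop 1 the cycle is 15; in general cyc_k = t0 + kL.
So t0 = 15 − 1·3 = 12.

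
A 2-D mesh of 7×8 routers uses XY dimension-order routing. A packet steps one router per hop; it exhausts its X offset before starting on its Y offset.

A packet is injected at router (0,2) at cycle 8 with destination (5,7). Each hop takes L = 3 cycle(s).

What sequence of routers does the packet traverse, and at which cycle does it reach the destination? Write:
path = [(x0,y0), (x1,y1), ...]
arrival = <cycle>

path = [(0,2), (1,2), (2,2), (3,2), (4,2), (5,2), (5,3), (5,4), (5,5), (5,6), (5,7)]
arrival = 38

#0 — 0,2 | c8
#1 — 1,2 | c11 | E
#2 — 2,2 | c14 | E
#3 — 3,2 | c17 | E
#4 — 4,2 | c20 | E
#5 — 5,2 | c23 | E
#6 — 5,3 | c26 | N
#7 — 5,4 | c29 | N
#8 — 5,5 | c32 | N
#9 — 5,6 | c35 | N
#10 — 5,7 | c38 | N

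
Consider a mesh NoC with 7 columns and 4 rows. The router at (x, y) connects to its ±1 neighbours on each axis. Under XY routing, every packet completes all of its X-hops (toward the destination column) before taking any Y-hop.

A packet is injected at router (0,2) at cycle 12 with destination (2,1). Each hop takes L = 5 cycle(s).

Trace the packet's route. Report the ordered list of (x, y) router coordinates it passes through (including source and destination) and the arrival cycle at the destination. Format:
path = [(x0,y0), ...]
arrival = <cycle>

hop 0: (0,2) @ cyc 12
hop 1: (1,2) @ cyc 17  [E]
hop 2: (2,2) @ cyc 22  [E]
hop 3: (2,1) @ cyc 27  [S]

path = [(0,2), (1,2), (2,2), (2,1)]
arrival = 27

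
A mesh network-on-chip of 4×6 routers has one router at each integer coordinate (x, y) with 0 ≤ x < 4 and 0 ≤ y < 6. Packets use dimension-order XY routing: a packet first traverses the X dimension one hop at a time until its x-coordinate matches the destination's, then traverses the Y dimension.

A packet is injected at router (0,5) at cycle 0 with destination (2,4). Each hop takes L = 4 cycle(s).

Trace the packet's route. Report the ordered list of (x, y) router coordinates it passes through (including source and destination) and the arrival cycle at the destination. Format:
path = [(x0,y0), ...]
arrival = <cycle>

hop 0: (0,5) @ cyc 0
hop 1: (1,5) @ cyc 4  [E]
hop 2: (2,5) @ cyc 8  [E]
hop 3: (2,4) @ cyc 12  [S]

path = [(0,5), (1,5), (2,5), (2,4)]
arrival = 12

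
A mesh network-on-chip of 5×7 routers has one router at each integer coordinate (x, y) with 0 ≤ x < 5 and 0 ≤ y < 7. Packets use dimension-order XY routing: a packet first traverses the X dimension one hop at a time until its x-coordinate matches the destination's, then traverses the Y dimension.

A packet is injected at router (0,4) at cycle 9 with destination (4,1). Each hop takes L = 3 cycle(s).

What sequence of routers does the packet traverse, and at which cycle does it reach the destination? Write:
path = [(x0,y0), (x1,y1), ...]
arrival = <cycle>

path = [(0,4), (1,4), (2,4), (3,4), (4,4), (4,3), (4,2), (4,1)]
arrival = 30

#0 — 0,4 | c9
#1 — 1,4 | c12 | E
#2 — 2,4 | c15 | E
#3 — 3,4 | c18 | E
#4 — 4,4 | c21 | E
#5 — 4,3 | c24 | S
#6 — 4,2 | c27 | S
#7 — 4,1 | c30 | S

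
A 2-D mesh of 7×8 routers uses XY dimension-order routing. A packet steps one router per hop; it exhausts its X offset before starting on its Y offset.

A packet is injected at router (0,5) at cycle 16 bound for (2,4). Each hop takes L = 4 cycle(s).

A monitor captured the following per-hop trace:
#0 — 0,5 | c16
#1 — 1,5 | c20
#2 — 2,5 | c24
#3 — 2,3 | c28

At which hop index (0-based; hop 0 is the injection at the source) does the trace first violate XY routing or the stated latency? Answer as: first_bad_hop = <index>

first_bad_hop = 3

[1] (+1,+0) / 4c ⇒ ok
[2] (+1,+0) / 4c ⇒ ok
[3] (+0,-2) / 4c ⇒ BAD: non-unit step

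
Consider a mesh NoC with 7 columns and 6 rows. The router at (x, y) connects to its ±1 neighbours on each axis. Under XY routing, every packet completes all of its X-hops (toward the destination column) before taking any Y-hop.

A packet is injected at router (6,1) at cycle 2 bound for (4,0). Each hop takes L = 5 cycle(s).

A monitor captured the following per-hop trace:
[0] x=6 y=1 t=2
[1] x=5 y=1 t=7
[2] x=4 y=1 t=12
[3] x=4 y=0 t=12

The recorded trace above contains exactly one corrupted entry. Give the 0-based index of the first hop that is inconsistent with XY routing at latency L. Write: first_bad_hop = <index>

hop 1: step (-1,+0), +5 cyc — ok
hop 2: step (-1,+0), +5 cyc — ok
hop 3: step (+0,-1), +0 cyc — BAD: Δcyc=0≠L

first_bad_hop = 3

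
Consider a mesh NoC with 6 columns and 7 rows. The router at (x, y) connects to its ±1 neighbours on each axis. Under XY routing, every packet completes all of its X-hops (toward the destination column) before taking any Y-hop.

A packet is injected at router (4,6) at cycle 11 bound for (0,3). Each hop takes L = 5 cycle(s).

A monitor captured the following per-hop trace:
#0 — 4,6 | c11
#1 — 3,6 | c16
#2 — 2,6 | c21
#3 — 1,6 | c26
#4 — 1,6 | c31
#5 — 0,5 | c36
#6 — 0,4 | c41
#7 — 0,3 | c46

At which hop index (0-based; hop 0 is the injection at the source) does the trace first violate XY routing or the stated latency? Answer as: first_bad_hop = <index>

[1] (-1,+0) / 5c ⇒ ok
[2] (-1,+0) / 5c ⇒ ok
[3] (-1,+0) / 5c ⇒ ok
[4] (+0,+0) / 5c ⇒ BAD: non-unit step

first_bad_hop = 4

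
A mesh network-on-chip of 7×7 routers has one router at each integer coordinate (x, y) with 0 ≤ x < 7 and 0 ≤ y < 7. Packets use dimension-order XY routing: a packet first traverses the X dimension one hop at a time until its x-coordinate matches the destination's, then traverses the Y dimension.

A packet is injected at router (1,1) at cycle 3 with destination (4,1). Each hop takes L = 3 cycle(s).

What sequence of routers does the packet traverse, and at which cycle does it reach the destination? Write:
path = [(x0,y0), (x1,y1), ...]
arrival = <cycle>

path = [(1,1), (2,1), (3,1), (4,1)]
arrival = 12

t=3: at (1,1)
t=6: at (2,1) after E
t=9: at (3,1) after E
t=12: at (4,1) after E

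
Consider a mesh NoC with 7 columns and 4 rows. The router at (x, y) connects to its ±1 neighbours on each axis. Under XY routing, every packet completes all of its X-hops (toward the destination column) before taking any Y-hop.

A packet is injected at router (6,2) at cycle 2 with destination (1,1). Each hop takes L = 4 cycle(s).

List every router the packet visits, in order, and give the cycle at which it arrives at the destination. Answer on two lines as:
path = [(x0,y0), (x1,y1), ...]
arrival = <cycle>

path = [(6,2), (5,2), (4,2), (3,2), (2,2), (1,2), (1,1)]
arrival = 26

src (6,2)  cyc=2
W→(5,2)  cyc=6
W→(4,2)  cyc=10
W→(3,2)  cyc=14
W→(2,2)  cyc=18
W→(1,2)  cyc=22
S→(1,1)  cyc=26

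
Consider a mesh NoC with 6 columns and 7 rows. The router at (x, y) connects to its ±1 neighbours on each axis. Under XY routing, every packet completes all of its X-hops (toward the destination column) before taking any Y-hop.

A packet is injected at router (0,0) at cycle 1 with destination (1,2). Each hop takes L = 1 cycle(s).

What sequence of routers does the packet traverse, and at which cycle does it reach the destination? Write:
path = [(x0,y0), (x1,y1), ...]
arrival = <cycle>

hop 0: (0,0) @ cyc 1
hop 1: (1,0) @ cyc 2  [E]
hop 2: (1,1) @ cyc 3  [N]
hop 3: (1,2) @ cyc 4  [N]

path = [(0,0), (1,0), (1,1), (1,2)]
arrival = 4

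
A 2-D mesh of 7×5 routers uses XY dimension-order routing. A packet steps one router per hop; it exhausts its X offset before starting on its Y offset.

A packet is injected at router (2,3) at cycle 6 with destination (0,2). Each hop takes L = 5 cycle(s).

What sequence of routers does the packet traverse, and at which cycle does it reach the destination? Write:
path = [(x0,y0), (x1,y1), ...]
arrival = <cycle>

[0] x=2 y=3 t=6
[1] x=1 y=3 t=11 →W
[2] x=0 y=3 t=16 →W
[3] x=0 y=2 t=21 →S

path = [(2,3), (1,3), (0,3), (0,2)]
arrival = 21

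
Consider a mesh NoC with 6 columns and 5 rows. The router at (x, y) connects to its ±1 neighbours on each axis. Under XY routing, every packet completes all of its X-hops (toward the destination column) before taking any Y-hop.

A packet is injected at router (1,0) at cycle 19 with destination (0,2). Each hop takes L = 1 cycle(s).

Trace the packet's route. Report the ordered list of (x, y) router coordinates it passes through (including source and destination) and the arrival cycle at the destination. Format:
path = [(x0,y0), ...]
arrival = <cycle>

path = [(1,0), (0,0), (0,1), (0,2)]
arrival = 22

src (1,0)  cyc=19
W→(0,0)  cyc=20
N→(0,1)  cyc=21
N→(0,2)  cyc=22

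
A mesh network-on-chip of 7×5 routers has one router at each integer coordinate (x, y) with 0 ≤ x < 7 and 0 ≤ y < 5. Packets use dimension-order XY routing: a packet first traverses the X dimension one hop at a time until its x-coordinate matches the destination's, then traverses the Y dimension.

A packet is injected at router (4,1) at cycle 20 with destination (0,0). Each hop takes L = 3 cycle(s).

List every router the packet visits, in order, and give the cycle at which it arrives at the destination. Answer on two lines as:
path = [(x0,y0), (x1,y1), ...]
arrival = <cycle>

path = [(4,1), (3,1), (2,1), (1,1), (0,1), (0,0)]
arrival = 35

hop 0: (4,1) @ cyc 20
hop 1: (3,1) @ cyc 23  [W]
hop 2: (2,1) @ cyc 26  [W]
hop 3: (1,1) @ cyc 29  [W]
hop 4: (0,1) @ cyc 32  [W]
hop 5: (0,0) @ cyc 35  [S]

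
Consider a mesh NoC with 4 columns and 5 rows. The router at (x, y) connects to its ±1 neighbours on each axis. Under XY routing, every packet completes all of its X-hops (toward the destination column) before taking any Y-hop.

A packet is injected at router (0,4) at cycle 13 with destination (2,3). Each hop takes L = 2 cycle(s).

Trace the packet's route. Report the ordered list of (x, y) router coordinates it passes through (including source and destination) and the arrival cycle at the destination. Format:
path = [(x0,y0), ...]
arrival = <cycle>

path = [(0,4), (1,4), (2,4), (2,3)]
arrival = 19

t=13: at (0,4)
t=15: at (1,4) after E
t=17: at (2,4) after E
t=19: at (2,3) after S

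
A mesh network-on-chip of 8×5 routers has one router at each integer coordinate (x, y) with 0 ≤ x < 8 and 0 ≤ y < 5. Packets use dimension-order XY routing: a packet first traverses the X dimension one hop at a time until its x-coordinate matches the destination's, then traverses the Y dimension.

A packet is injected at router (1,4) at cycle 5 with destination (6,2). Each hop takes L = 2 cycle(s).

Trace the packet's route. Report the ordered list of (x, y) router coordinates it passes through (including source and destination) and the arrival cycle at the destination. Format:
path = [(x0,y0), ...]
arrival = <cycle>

path = [(1,4), (2,4), (3,4), (4,4), (5,4), (6,4), (6,3), (6,2)]
arrival = 19

#0 — 1,4 | c5
#1 — 2,4 | c7 | E
#2 — 3,4 | c9 | E
#3 — 4,4 | c11 | E
#4 — 5,4 | c13 | E
#5 — 6,4 | c15 | E
#6 — 6,3 | c17 | S
#7 — 6,2 | c19 | S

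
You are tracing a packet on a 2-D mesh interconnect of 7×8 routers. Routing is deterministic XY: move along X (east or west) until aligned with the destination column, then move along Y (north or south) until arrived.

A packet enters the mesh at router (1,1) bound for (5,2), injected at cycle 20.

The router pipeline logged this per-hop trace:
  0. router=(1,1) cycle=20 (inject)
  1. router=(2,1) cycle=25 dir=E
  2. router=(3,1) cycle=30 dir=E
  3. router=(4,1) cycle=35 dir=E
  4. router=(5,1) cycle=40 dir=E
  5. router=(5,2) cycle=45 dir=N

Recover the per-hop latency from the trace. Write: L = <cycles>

L = 5

Δcyc across hop 0→1: 25 − 20 = 5.
One hop costs L cycles, so L = 5.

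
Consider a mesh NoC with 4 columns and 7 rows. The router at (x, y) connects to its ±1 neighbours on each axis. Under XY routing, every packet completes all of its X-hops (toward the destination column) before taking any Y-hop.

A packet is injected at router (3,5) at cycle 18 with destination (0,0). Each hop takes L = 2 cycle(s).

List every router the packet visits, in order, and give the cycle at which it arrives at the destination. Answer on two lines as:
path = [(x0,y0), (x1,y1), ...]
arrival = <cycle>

  0. router=(3,5) cycle=18 (inject)
  1. router=(2,5) cycle=20 dir=W
  2. router=(1,5) cycle=22 dir=W
  3. router=(0,5) cycle=24 dir=W
  4. router=(0,4) cycle=26 dir=S
  5. router=(0,3) cycle=28 dir=S
  6. router=(0,2) cycle=30 dir=S
  7. router=(0,1) cycle=32 dir=S
  8. router=(0,0) cycle=34 dir=S

path = [(3,5), (2,5), (1,5), (0,5), (0,4), (0,3), (0,2), (0,1), (0,0)]
arrival = 34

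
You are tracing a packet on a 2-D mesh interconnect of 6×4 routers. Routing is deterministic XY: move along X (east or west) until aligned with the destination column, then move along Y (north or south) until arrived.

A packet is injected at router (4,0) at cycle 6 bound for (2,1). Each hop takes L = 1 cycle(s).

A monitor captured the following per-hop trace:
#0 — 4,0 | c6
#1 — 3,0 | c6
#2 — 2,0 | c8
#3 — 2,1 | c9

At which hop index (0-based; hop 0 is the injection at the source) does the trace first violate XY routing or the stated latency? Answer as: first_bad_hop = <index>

first_bad_hop = 1

hop 1: step (-1,+0), +0 cyc — BAD: Δcyc=0≠L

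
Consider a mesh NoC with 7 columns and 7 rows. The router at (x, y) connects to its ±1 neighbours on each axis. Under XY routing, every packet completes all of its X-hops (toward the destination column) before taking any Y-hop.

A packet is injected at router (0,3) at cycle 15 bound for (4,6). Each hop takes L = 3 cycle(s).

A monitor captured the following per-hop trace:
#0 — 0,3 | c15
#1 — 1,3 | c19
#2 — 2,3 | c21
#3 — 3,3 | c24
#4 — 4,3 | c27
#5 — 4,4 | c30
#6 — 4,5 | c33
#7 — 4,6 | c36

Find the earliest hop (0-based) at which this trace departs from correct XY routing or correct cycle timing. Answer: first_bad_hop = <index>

check 1→ d=(1,0) cyc+4: BAD: Δcyc=4≠L

first_bad_hop = 1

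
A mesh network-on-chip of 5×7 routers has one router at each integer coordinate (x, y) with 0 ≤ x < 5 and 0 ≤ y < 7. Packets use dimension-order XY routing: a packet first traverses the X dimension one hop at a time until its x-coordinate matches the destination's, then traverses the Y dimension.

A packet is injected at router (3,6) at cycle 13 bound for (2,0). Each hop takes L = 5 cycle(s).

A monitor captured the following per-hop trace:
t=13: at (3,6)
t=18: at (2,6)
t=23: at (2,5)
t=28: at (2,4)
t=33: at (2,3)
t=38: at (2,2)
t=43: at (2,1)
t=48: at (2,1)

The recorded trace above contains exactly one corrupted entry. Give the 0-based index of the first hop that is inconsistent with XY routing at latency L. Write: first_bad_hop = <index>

first_bad_hop = 7

check 1→ d=(-1,0) cyc+5: ok
check 2→ d=(0,-1) cyc+5: ok
check 3→ d=(0,-1) cyc+5: ok
check 4→ d=(0,-1) cyc+5: ok
check 5→ d=(0,-1) cyc+5: ok
check 6→ d=(0,-1) cyc+5: ok
check 7→ d=(0,0) cyc+5: BAD: non-unit step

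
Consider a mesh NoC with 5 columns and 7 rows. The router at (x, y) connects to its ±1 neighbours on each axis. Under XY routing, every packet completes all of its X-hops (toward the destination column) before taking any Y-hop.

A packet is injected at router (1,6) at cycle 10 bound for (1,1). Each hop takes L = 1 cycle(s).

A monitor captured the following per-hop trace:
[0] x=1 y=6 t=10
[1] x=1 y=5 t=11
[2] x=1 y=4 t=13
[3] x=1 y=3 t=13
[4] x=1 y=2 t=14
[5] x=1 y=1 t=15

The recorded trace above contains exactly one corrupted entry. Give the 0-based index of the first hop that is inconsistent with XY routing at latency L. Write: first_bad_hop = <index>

first_bad_hop = 2

check 1→ d=(0,-1) cyc+1: ok
check 2→ d=(0,-1) cyc+2: BAD: Δcyc=2≠L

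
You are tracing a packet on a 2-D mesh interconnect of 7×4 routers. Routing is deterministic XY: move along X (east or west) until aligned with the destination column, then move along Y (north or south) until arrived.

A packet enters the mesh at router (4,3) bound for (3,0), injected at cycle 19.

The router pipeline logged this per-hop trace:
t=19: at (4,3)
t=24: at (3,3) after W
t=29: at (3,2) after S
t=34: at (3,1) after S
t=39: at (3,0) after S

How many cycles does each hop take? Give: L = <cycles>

cyc[1] − cyc[0] = 24 − 19 = 5.
One hop costs L cycles, so L = 5.

L = 5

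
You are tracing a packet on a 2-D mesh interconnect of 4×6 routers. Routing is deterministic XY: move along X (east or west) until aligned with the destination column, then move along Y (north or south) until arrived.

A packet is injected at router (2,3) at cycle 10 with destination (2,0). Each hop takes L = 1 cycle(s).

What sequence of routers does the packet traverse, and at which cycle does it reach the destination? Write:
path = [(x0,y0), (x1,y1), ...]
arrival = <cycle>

src (2,3)  cyc=10
S→(2,2)  cyc=11
S→(2,1)  cyc=12
S→(2,0)  cyc=13

path = [(2,3), (2,2), (2,1), (2,0)]
arrival = 13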